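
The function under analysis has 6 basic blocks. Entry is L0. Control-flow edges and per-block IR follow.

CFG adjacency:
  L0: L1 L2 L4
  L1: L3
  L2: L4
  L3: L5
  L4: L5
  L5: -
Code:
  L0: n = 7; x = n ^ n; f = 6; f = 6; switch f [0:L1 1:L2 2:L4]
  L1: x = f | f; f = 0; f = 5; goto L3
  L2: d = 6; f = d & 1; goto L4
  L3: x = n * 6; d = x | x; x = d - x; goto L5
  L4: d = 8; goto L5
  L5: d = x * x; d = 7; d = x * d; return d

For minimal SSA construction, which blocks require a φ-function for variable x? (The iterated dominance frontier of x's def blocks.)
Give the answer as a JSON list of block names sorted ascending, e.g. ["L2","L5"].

Answer: ["L5"]

Analysis:
idom tree: L1←L0 L2←L0 L3←L1 L4←L0 L5←L0
Join-block Dom:
  L4: preds {L0,L2}: {L0} ∩ {L0,L2} = {L0}; idom=L0
  L5: preds {L3,L4}: {L0,L1,L3} ∩ {L0,L4} = {L0}; idom=L0

Frontier:
  join L4 pred L0: · stop@L0
  join L4 pred L2: L2 stop@L0
  join L5 pred L3: L3→L1 stop@L0
  join L5 pred L4: L4 stop@L0
  L0 → ∅
  L1 → {L5}
  L2 → {L4}
  L3 → {L5}
  L4 → {L5}
  L5 → ∅

φ for x: defs {L0,L1,L3}
  DF⁺ = {L5}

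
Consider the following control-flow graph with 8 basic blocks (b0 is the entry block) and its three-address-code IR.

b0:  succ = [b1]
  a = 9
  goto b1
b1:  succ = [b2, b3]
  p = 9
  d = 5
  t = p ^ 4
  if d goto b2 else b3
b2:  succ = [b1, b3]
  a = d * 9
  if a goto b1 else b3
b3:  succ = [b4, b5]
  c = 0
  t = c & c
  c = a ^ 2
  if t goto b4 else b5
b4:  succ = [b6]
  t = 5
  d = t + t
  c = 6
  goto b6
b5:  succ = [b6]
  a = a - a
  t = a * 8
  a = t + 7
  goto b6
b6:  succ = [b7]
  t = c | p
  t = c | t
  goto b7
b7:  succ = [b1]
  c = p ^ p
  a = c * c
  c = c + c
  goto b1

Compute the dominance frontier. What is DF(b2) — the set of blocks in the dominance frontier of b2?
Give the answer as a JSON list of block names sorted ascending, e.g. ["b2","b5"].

idom tree: b1←b0 b2←b1 b3←b1 b4←b3 b5←b3 b6←b3 b7←b6
Join-block Dom:
  b1: preds {b0,b2,b7}: {b0} ∩ {b0,b1,b2} ∩ {b0,b1,b3,b6,b7} = {b0}; idom=b0
  b3: preds {b1,b2}: {b0,b1} ∩ {b0,b1,b2} = {b0,b1}; idom=b1
  b6: preds {b4,b5}: {b0,b1,b3,b4} ∩ {b0,b1,b3,b5} = {b0,b1,b3}; idom=b3

Frontier:
  join b1 pred b0: · stop@b0
  join b1 pred b2: b2→b1 stop@b0
  join b1 pred b7: b7→b6→b3→b1 stop@b0
  join b3 pred b1: · stop@b1
  join b3 pred b2: b2 stop@b1
  join b6 pred b4: b4 stop@b3
  join b6 pred b5: b5 stop@b3
  b0: DF=∅
  b1: DF={b1}
  b2: DF={b1,b3}
  b3: DF={b1}
  b4: DF={b6}
  b5: DF={b6}
  b6: DF={b1}
  b7: DF={b1}

DF(b2) = ["b1", "b3"]

Answer: ["b1", "b3"]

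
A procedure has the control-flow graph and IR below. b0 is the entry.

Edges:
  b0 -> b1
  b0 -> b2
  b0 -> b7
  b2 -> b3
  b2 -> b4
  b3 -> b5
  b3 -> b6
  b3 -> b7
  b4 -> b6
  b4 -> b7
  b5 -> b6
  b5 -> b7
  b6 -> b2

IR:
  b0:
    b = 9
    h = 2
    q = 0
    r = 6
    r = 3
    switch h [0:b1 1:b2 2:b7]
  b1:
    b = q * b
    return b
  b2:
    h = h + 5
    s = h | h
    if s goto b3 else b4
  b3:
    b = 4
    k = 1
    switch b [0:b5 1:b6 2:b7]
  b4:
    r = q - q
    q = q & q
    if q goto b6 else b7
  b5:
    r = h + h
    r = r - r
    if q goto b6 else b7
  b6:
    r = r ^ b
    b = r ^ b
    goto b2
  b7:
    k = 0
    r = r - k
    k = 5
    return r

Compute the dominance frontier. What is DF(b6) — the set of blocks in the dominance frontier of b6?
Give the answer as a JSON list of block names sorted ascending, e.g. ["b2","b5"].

Answer: ["b2"]

Derivation:
idom tree: b1←b0 b2←b0 b3←b2 b4←b2 b5←b3 b6←b2 b7←b0
Dom at joins:
  b2: preds {b0,b6}: {b0} ∩ {b0,b2,b6} = {b0}; idom=b0
  b6: preds {b3,b4,b5}: {b0,b2,b3} ∩ {b0,b2,b4} ∩ {b0,b2,b3,b5} = {b0,b2}; idom=b2
  b7: preds {b0,b3,b4,b5}: {b0} ∩ {b0,b2,b3} ∩ {b0,b2,b4} ∩ {b0,b2,b3,b5} = {b0}; idom=b0

DF derivation:
  b2←b0: walk · to b0
  b2←b6: walk b6→b2 to b0
  b6←b3: walk b3 to b2
  b6←b4: walk b4 to b2
  b6←b5: walk b5→b3 to b2
  b7←b0: walk · to b0
  b7←b3: walk b3→b2 to b0
  b7←b4: walk b4→b2 to b0
  b7←b5: walk b5→b3→b2 to b0
  b0: DF=∅
  b1: DF=∅
  b2: DF={b2,b7}
  b3: DF={b6,b7}
  b4: DF={b6,b7}
  b5: DF={b6,b7}
  b6: DF={b2}
  b7: DF=∅

DF(b6) = ["b2"]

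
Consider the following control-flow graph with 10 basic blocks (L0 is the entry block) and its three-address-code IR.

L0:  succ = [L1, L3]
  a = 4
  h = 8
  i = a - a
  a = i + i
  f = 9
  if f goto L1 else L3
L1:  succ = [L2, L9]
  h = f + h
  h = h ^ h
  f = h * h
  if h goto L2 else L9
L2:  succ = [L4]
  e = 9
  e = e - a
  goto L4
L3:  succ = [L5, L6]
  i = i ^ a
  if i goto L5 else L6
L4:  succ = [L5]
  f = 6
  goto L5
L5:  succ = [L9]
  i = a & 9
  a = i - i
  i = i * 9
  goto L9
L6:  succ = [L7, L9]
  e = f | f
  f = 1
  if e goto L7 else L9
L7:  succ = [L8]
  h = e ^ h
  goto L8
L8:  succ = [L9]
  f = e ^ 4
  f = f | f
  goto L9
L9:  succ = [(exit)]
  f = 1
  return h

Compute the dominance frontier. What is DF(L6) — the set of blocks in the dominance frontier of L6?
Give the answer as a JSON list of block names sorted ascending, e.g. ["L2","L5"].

idom tree: L1←L0 L2←L1 L3←L0 L4←L2 L5←L0 L6←L3 L7←L6 L8←L7 L9←L0
Join-block Dom:
  L5: preds {L3,L4}: {L0,L3} ∩ {L0,L1,L2,L4} = {L0}; idom=L0
  L9: preds {L1,L5,L6,L8}: {L0,L1} ∩ {L0,L5} ∩ {L0,L3,L6} ∩ {L0,L3,L6,L7,L8} = {L0}; idom=L0

Frontier:
  join L5 pred L3: L3 stop@L0
  join L5 pred L4: L4→L2→L1 stop@L0
  join L9 pred L1: L1 stop@L0
  join L9 pred L5: L5 stop@L0
  join L9 pred L6: L6→L3 stop@L0
  join L9 pred L8: L8→L7→L6→L3 stop@L0
  L0 → ∅
  L1 → {L5,L9}
  L2 → {L5}
  L3 → {L5,L9}
  L4 → {L5}
  L5 → {L9}
  L6 → {L9}
  L7 → {L9}
  L8 → {L9}
  L9 → ∅

DF(L6) = ["L9"]

Answer: ["L9"]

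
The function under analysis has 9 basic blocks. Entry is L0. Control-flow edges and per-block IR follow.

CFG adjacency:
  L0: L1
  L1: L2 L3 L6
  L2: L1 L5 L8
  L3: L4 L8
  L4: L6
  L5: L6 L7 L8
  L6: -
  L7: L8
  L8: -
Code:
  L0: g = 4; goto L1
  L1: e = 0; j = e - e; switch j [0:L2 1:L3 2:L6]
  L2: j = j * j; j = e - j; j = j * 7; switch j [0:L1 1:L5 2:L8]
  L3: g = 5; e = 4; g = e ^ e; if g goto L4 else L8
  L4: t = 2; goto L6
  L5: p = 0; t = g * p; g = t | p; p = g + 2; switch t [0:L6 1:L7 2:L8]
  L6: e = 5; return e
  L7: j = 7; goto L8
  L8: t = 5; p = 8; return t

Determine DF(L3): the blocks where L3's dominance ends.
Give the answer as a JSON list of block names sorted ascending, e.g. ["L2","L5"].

Answer: ["L6", "L8"]

Analysis:
idom tree: L1←L0 L2←L1 L3←L1 L4←L3 L5←L2 L6←L1 L7←L5 L8←L1
Dom at joins:
  L1: preds {L0,L2}: {L0} ∩ {L0,L1,L2} = {L0}; idom=L0
  L6: preds {L1,L4,L5}: {L0,L1} ∩ {L0,L1,L3,L4} ∩ {L0,L1,L2,L5} = {L0,L1}; idom=L1
  L8: preds {L2,L3,L5,L7}: {L0,L1,L2} ∩ {L0,L1,L3} ∩ {L0,L1,L2,L5} ∩ {L0,L1,L2,L5,L7} = {L0,L1}; idom=L1

DF walk-up:
  L1←L0: walk · to L0
  L1←L2: walk L2→L1 to L0
  L6←L1: walk · to L1
  L6←L4: walk L4→L3 to L1
  L6←L5: walk L5→L2 to L1
  L8←L2: walk L2 to L1
  L8←L3: walk L3 to L1
  L8←L5: walk L5→L2 to L1
  L8←L7: walk L7→L5→L2 to L1
  DF(L0)=∅
  DF(L1)={L1}
  DF(L2)={L1,L6,L8}
  DF(L3)={L6,L8}
  DF(L4)={L6}
  DF(L5)={L6,L8}
  DF(L6)=∅
  DF(L7)={L8}
  DF(L8)=∅

DF(L3) = ["L6", "L8"]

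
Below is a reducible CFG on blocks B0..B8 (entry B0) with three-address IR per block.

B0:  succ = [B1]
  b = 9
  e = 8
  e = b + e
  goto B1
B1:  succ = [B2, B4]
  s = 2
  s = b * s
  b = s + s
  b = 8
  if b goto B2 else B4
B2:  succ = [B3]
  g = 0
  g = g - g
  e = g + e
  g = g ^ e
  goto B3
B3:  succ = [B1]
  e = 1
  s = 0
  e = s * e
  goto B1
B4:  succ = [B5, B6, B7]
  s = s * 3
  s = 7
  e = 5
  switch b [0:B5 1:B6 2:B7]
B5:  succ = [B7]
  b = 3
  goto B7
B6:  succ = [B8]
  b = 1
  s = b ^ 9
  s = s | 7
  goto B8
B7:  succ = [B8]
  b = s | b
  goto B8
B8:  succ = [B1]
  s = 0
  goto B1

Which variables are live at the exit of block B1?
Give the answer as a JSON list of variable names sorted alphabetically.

Answer: ["b", "e", "s"]

Analysis:
Per-block:
  B0 def {b,e} use ∅
  B1 def {b,s} use {b}
  B2 def {e,g} use {e}
  B3 def {e,s} use ∅
  B4 def {e,s} use {b,s}
  B5 def {b} use ∅
  B6 def {b,s} use ∅
  B7 def {b} use {b,s}
  B8 def {s} use ∅

Backward fixpoint:
  B0 li=∅ lo={b,e}
  B1 li={b,e} lo={b,e,s}
  B2 li={b,e} lo={b}
  B3 li={b} lo={b,e}
  B4 li={b,s} lo={b,e,s}
  B5 li={e,s} lo={b,e,s}
  B6 li={e} lo={b,e}
  B7 li={b,e,s} lo={b,e}
  B8 li={b,e} lo={b,e}

live-out(B1) = ["b", "e", "s"]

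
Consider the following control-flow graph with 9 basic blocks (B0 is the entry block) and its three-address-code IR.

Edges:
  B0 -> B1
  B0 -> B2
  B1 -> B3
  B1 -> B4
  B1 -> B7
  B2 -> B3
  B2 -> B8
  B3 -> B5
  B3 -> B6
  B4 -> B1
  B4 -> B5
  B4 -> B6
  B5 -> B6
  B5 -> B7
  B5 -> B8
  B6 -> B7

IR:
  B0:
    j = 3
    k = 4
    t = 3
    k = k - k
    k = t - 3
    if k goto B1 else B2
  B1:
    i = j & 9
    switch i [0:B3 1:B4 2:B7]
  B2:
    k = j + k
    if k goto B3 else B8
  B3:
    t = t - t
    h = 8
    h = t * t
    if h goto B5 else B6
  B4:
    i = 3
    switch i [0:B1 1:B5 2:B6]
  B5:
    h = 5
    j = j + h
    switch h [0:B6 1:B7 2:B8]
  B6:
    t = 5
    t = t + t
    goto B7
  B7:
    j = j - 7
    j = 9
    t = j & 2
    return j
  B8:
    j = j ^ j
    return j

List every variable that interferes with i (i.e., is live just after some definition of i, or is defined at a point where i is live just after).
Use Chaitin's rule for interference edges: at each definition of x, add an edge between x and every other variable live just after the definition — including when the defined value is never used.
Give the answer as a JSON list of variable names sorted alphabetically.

Per-block:
  B0: def={j,k,t} ue=∅
  B1: def={i} ue={j}
  B2: def={k} ue={j,k}
  B3: def={h,t} ue={t}
  B4: def={i} ue=∅
  B5: def={h,j} ue={j}
  B6: def={t} ue=∅
  B7: def={j,t} ue={j}
  B8: def={j} ue={j}

Liveness:
  B0: in=∅ out={j,k,t}
  B1: in={j,t} out={j,t}
  B2: in={j,k,t} out={j,t}
  B3: in={j,t} out={j}
  B4: in={j,t} out={j,t}
  B5: in={j} out={j}
  B6: in={j} out={j}
  B7: in={j} out=∅
  B8: in={j} out=∅

Conflict graph:
  h↔{j,t}
  i↔{j,t}
  j↔{h,i,k,t}
  k↔{j,t}
  t↔{h,i,j,k}

N(i) = ["j", "t"]

Answer: ["j", "t"]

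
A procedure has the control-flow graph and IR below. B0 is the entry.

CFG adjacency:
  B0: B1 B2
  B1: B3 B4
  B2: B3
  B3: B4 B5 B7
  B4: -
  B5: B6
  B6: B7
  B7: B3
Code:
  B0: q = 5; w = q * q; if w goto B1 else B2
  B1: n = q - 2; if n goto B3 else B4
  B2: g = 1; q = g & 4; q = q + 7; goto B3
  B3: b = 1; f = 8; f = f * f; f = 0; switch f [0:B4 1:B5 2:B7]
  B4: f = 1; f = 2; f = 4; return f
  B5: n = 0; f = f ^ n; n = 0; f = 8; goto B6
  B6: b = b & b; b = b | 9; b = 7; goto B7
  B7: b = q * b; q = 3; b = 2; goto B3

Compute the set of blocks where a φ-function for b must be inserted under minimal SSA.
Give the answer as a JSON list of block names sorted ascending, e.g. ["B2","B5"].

Answer: ["B3", "B4", "B7"]

Working:
idom tree: B1←B0 B2←B0 B3←B0 B4←B0 B5←B3 B6←B5 B7←B3
Dom∩ at merges:
  B3: preds {B1,B2,B7}: {B0,B1} ∩ {B0,B2} ∩ {B0,B3,B7} = {B0}; idom=B0
  B4: preds {B1,B3}: {B0,B1} ∩ {B0,B3} = {B0}; idom=B0
  B7: preds {B3,B6}: {B0,B3} ∩ {B0,B3,B5,B6} = {B0,B3}; idom=B3

DF walk-up:
  B3←B1: walk B1 to B0
  B3←B2: walk B2 to B0
  B3←B7: walk B7→B3 to B0
  B4←B1: walk B1 to B0
  B4←B3: walk B3 to B0
  B7←B3: walk · to B3
  B7←B6: walk B6→B5 to B3
  DF(B0)=∅
  DF(B1)={B3,B4}
  DF(B2)={B3}
  DF(B3)={B3,B4}
  DF(B4)=∅
  DF(B5)={B7}
  DF(B6)={B7}
  DF(B7)={B3}

φ for b: defs {B3,B6,B7}
  DF⁺ = {B3,B4,B7}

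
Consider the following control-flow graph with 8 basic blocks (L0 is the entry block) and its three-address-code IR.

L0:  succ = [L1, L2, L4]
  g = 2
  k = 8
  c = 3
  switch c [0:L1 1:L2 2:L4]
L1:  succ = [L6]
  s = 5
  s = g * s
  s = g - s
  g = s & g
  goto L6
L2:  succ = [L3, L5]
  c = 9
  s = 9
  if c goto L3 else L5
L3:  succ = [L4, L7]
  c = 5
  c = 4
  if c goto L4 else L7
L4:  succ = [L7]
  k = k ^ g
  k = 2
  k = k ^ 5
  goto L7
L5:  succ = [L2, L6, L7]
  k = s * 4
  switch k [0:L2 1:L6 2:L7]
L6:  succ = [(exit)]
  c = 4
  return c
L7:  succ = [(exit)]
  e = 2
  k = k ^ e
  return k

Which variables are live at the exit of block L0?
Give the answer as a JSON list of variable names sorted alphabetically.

Answer: ["g", "k"]

Analysis:
Per-block:
  L0 def {c,g,k} use ∅
  L1 def {g,s} use {g}
  L2 def {c,s} use ∅
  L3 def {c} use ∅
  L4 def {k} use {g,k}
  L5 def {k} use {s}
  L6 def {c} use ∅
  L7 def {e,k} use {k}

Live sets:
  live L0: ∅→{g,k}
  live L1: {g}→∅
  live L2: {g,k}→{g,k,s}
  live L3: {g,k}→{g,k}
  live L4: {g,k}→{k}
  live L5: {g,s}→{g,k}
  live L6: ∅→∅
  live L7: {k}→∅

live-out(L0) = ["g", "k"]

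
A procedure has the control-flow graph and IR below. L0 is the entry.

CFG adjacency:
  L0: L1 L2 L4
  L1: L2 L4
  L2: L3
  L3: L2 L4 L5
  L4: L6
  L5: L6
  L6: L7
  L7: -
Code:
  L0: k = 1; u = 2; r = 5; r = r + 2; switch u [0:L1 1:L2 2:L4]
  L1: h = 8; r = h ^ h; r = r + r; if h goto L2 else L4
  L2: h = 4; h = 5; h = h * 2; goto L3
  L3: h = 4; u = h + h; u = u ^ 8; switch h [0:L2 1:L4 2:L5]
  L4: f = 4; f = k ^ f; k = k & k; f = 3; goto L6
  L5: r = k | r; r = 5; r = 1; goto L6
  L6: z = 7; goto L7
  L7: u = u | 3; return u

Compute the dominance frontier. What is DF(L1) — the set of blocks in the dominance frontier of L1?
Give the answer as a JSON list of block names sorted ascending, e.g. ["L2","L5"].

idom tree: L1←L0 L2←L0 L3←L2 L4←L0 L5←L3 L6←L0 L7←L6
Dom∩ at merges:
  L2: preds {L0,L1,L3}: {L0} ∩ {L0,L1} ∩ {L0,L2,L3} = {L0}; idom=L0
  L4: preds {L0,L1,L3}: {L0} ∩ {L0,L1} ∩ {L0,L2,L3} = {L0}; idom=L0
  L6: preds {L4,L5}: {L0,L4} ∩ {L0,L2,L3,L5} = {L0}; idom=L0

Frontier:
  L2←L0: walk · to L0
  L2←L1: walk L1 to L0
  L2←L3: walk L3→L2 to L0
  L4←L0: walk · to L0
  L4←L1: walk L1 to L0
  L4←L3: walk L3→L2 to L0
  L6←L4: walk L4 to L0
  L6←L5: walk L5→L3→L2 to L0
  L0: DF=∅
  L1: DF={L2,L4}
  L2: DF={L2,L4,L6}
  L3: DF={L2,L4,L6}
  L4: DF={L6}
  L5: DF={L6}
  L6: DF=∅
  L7: DF=∅

DF(L1) = ["L2", "L4"]

Answer: ["L2", "L4"]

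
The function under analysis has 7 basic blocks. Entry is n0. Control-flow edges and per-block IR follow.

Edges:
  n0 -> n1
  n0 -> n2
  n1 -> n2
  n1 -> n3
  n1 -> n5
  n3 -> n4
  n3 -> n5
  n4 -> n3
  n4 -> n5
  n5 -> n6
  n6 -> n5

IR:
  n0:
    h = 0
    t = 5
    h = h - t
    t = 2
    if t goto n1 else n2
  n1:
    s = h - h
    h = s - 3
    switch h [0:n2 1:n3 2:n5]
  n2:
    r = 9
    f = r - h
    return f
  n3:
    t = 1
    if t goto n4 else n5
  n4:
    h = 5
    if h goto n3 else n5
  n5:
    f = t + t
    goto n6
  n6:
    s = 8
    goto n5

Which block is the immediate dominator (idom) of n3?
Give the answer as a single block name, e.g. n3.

Answer: n1

Derivation:
idom tree: n1←n0 n2←n0 n3←n1 n4←n3 n5←n1 n6←n5
Dom at joins:
  n2: preds {n0,n1}: {n0} ∩ {n0,n1} = {n0}; idom=n0
  n3: preds {n1,n4}: {n0,n1} ∩ {n0,n1,n3,n4} = {n0,n1}; idom=n1
  n5: preds {n1,n3,n4,n6}: {n0,n1} ∩ {n0,n1,n3} ∩ {n0,n1,n3,n4} ∩ {n0,n1,n5,n6} = {n0,n1}; idom=n1

idom(n3) = n1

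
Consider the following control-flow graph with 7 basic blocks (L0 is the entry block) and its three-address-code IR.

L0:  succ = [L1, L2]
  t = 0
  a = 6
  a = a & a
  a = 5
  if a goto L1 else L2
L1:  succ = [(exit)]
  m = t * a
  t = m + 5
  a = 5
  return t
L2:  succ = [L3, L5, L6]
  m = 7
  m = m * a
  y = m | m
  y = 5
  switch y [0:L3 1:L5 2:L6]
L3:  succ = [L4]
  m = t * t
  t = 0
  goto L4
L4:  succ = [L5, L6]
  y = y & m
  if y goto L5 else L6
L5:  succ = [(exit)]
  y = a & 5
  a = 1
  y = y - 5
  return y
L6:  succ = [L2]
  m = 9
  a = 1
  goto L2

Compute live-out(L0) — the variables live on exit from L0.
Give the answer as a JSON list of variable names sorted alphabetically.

def/use:
  L0: {a,t} / ∅
  L1: {a,m,t} / {a,t}
  L2: {m,y} / {a}
  L3: {m,t} / {t}
  L4: {y} / {m,y}
  L5: {a,y} / {a}
  L6: {a,m} / ∅

Live sets:
  L0 li=∅ lo={a,t}
  L1 li={a,t} lo=∅
  L2 li={a,t} lo={a,t,y}
  L3 li={a,t,y} lo={a,m,t,y}
  L4 li={a,m,t,y} lo={a,t}
  L5 li={a} lo=∅
  L6 li={t} lo={a,t}

live-out(L0) = ["a", "t"]

Answer: ["a", "t"]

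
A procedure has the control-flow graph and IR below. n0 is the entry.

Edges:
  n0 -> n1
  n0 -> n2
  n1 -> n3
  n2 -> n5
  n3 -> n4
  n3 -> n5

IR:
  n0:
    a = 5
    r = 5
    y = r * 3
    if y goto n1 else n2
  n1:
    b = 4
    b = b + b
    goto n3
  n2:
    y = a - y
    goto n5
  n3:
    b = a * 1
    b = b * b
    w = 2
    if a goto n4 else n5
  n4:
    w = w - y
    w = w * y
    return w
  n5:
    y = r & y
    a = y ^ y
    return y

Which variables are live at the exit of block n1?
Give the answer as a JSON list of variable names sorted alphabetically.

Per-block:
  n0: {a,r,y} / ∅
  n1: {b} / ∅
  n2: {y} / {a,y}
  n3: {b,w} / {a}
  n4: {w} / {w,y}
  n5: {a,y} / {r,y}

Backward fixpoint:
  n0: in=∅ out={a,r,y}
  n1: in={a,r,y} out={a,r,y}
  n2: in={a,r,y} out={r,y}
  n3: in={a,r,y} out={r,w,y}
  n4: in={w,y} out=∅
  n5: in={r,y} out=∅

live-out(n1) = ["a", "r", "y"]

Answer: ["a", "r", "y"]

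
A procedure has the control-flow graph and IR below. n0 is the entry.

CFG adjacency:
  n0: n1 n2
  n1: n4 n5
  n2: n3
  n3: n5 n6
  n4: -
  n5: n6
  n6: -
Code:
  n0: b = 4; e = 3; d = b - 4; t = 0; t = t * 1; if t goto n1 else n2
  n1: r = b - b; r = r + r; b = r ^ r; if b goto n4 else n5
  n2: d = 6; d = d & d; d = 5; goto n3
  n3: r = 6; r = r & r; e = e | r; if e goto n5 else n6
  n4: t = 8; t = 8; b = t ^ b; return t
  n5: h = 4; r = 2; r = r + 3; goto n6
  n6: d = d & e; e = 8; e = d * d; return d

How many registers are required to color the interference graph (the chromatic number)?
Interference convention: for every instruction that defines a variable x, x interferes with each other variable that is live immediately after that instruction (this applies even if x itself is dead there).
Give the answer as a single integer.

Answer: 4

Analysis:
Block summaries:
  n0: def={b,d,e,t} ue=∅
  n1: def={b,r} ue={b}
  n2: def={d} ue=∅
  n3: def={e,r} ue={e}
  n4: def={b,t} ue={b}
  n5: def={h,r} ue=∅
  n6: def={d,e} ue={d,e}

Liveness:
  n0: in=∅ out={b,d,e}
  n1: in={b,d,e} out={b,d,e}
  n2: in={e} out={d,e}
  n3: in={d,e} out={d,e}
  n4: in={b} out=∅
  n5: in={d,e} out={d,e}
  n6: in={d,e} out=∅

Conflict graph:
  b↔{d,e,t}
  d↔{b,e,h,r,t}
  e↔{b,d,h,r,t}
  h↔{d,e}
  r↔{d,e}
  t↔{b,d,e}

Colouring:
  clique {b,d,e,t} ⇒ need ≥ 4
  assign b→R2 d→R0 e→R1 h→R2 r→R2 t→R3 — no edge inside a register ⇒ χ ≤ 4
  χ = 4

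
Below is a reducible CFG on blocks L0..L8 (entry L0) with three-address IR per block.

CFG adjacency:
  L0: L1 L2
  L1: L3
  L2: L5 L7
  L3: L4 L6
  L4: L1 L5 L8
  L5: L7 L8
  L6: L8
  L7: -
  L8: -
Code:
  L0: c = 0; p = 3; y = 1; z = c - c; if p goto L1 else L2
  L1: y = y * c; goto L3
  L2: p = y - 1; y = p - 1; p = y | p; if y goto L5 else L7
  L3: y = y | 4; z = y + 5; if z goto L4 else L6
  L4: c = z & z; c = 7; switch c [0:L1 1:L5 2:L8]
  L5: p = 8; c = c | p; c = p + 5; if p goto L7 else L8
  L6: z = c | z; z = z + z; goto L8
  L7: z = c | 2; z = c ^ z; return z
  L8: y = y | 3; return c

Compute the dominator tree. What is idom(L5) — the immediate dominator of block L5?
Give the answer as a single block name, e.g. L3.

Answer: L0

Derivation:
idom tree: L1←L0 L2←L0 L3←L1 L4←L3 L5←L0 L6←L3 L7←L0 L8←L0
Dom at joins:
  L1: preds {L0,L4}: {L0} ∩ {L0,L1,L3,L4} = {L0}; idom=L0
  L5: preds {L2,L4}: {L0,L2} ∩ {L0,L1,L3,L4} = {L0}; idom=L0
  L7: preds {L2,L5}: {L0,L2} ∩ {L0,L5} = {L0}; idom=L0
  L8: preds {L4,L5,L6}: {L0,L1,L3,L4} ∩ {L0,L5} ∩ {L0,L1,L3,L6} = {L0}; idom=L0

idom(L5) = L0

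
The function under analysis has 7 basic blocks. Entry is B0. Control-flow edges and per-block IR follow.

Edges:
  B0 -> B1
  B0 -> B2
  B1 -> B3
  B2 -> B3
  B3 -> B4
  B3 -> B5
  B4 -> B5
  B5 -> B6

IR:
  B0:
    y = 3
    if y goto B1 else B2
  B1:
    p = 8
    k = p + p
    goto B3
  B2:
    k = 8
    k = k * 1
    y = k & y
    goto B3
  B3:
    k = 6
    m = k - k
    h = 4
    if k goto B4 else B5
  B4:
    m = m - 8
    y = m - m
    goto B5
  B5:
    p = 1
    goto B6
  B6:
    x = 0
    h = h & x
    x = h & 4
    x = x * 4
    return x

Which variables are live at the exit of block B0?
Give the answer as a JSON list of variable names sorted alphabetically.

Answer: ["y"]

Derivation:
Per-block:
  B0: {y} / ∅
  B1: {k,p} / ∅
  B2: {k,y} / {y}
  B3: {h,k,m} / ∅
  B4: {m,y} / {m}
  B5: {p} / ∅
  B6: {h,x} / {h}

Live sets:
  B0: in=∅ out={y}
  B1: in=∅ out=∅
  B2: in={y} out=∅
  B3: in=∅ out={h,m}
  B4: in={h,m} out={h}
  B5: in={h} out={h}
  B6: in={h} out=∅

live-out(B0) = ["y"]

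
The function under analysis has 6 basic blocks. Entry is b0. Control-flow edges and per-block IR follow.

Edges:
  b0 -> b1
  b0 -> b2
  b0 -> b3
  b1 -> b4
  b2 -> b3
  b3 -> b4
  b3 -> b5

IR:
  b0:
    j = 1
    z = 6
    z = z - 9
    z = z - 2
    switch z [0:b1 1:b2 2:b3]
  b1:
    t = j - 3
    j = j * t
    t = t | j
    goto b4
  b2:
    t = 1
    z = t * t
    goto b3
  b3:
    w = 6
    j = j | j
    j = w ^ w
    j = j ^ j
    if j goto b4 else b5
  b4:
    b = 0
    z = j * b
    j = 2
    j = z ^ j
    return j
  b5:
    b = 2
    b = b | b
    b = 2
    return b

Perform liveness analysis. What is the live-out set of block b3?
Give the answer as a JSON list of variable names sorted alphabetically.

Answer: ["j"]

Derivation:
Block summaries:
  b0 def {j,z} use ∅
  b1 def {j,t} use {j}
  b2 def {t,z} use ∅
  b3 def {j,w} use {j}
  b4 def {b,j,z} use {j}
  b5 def {b} use ∅

Live sets:
  b0: in=∅ out={j}
  b1: in={j} out={j}
  b2: in={j} out={j}
  b3: in={j} out={j}
  b4: in={j} out=∅
  b5: in=∅ out=∅

live-out(b3) = ["j"]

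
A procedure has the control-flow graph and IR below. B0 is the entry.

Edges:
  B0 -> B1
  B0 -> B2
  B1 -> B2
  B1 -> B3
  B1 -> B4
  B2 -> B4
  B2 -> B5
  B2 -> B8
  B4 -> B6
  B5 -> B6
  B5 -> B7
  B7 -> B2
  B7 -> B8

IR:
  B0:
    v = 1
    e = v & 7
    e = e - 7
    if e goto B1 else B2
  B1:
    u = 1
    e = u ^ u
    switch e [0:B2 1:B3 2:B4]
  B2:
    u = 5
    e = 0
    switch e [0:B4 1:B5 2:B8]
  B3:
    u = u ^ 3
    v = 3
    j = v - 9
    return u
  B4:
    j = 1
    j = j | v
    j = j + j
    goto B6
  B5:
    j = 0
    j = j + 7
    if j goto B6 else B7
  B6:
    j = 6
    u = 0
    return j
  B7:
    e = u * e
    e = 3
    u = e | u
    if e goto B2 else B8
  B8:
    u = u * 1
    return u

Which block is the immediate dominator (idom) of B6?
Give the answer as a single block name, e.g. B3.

idom tree: B1←B0 B2←B0 B3←B1 B4←B0 B5←B2 B6←B0 B7←B5 B8←B2
Join-block Dom:
  B2: preds {B0,B1,B7}: {B0} ∩ {B0,B1} ∩ {B0,B2,B5,B7} = {B0}; idom=B0
  B4: preds {B1,B2}: {B0,B1} ∩ {B0,B2} = {B0}; idom=B0
  B6: preds {B4,B5}: {B0,B4} ∩ {B0,B2,B5} = {B0}; idom=B0
  B8: preds {B2,B7}: {B0,B2} ∩ {B0,B2,B5,B7} = {B0,B2}; idom=B2

idom(B6) = B0

Answer: B0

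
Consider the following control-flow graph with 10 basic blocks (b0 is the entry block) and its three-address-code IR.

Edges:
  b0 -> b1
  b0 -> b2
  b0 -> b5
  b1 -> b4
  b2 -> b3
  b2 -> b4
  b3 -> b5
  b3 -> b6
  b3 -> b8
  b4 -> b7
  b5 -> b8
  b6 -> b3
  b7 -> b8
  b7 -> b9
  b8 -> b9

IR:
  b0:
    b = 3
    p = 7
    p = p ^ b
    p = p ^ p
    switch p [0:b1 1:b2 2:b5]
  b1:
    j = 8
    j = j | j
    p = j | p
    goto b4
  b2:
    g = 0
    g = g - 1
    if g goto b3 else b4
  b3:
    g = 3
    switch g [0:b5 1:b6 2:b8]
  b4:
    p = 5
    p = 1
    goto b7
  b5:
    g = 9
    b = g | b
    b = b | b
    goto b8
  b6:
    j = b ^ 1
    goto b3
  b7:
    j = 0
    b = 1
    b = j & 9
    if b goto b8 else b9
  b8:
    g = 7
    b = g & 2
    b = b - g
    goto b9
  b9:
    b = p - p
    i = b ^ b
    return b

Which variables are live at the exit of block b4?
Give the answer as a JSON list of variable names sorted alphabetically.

Answer: ["p"]

Derivation:
Per-block:
  b0: def={b,p} ue=∅
  b1: def={j,p} ue={p}
  b2: def={g} ue=∅
  b3: def={g} ue=∅
  b4: def={p} ue=∅
  b5: def={b,g} ue={b}
  b6: def={j} ue={b}
  b7: def={b,j} ue=∅
  b8: def={b,g} ue=∅
  b9: def={b,i} ue={p}

Live sets:
  b0 li=∅ lo={b,p}
  b1 li={p} lo=∅
  b2 li={b,p} lo={b,p}
  b3 li={b,p} lo={b,p}
  b4 li=∅ lo={p}
  b5 li={b,p} lo={p}
  b6 li={b,p} lo={b,p}
  b7 li={p} lo={p}
  b8 li={p} lo={p}
  b9 li={p} lo=∅

live-out(b4) = ["p"]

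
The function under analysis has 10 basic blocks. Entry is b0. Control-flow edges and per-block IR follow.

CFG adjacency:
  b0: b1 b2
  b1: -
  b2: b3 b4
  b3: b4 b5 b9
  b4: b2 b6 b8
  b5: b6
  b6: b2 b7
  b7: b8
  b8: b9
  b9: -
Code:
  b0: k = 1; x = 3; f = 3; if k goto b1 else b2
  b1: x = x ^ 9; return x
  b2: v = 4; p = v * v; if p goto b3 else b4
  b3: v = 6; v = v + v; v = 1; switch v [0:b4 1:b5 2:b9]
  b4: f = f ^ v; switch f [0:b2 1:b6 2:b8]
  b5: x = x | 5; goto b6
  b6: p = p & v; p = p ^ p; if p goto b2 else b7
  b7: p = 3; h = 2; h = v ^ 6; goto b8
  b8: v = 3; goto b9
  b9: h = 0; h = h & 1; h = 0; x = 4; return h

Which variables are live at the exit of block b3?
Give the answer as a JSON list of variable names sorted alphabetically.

def/use:
  b0: {f,k,x} / ∅
  b1: {x} / {x}
  b2: {p,v} / ∅
  b3: {v} / ∅
  b4: {f} / {f,v}
  b5: {x} / {x}
  b6: {p} / {p,v}
  b7: {h,p} / {v}
  b8: {v} / ∅
  b9: {h,x} / ∅

Backward fixpoint:
  b0 li=∅ lo={f,x}
  b1 li={x} lo=∅
  b2 li={f,x} lo={f,p,v,x}
  b3 li={f,p,x} lo={f,p,v,x}
  b4 li={f,p,v,x} lo={f,p,v,x}
  b5 li={f,p,v,x} lo={f,p,v,x}
  b6 li={f,p,v,x} lo={f,v,x}
  b7 li={v} lo=∅
  b8 li=∅ lo=∅
  b9 li=∅ lo=∅

live-out(b3) = ["f", "p", "v", "x"]

Answer: ["f", "p", "v", "x"]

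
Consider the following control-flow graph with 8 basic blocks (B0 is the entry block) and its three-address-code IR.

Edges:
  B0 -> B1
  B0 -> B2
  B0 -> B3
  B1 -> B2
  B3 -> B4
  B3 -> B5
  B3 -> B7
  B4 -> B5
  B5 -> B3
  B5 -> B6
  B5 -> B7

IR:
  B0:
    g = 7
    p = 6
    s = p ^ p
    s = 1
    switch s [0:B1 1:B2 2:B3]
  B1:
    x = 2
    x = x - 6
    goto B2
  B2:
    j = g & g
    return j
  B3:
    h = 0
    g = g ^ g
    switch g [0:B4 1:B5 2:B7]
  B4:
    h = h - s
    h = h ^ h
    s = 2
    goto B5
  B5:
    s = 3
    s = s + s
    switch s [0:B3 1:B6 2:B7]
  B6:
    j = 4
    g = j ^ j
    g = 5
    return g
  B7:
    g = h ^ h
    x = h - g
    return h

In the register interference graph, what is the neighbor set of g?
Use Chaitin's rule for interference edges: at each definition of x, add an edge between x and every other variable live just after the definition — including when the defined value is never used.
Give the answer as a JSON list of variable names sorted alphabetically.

Answer: ["h", "p", "s", "x"]

Working:
Per-block:
  B0: def={g,p,s} ue=∅
  B1: def={x} ue=∅
  B2: def={j} ue={g}
  B3: def={g,h} ue={g}
  B4: def={h,s} ue={h,s}
  B5: def={s} ue=∅
  B6: def={g,j} ue=∅
  B7: def={g,x} ue={h}

Live sets:
  B0: in=∅ out={g,s}
  B1: in={g} out={g}
  B2: in={g} out=∅
  B3: in={g,s} out={g,h,s}
  B4: in={g,h,s} out={g,h}
  B5: in={g,h} out={g,h,s}
  B6: in=∅ out=∅
  B7: in={h} out=∅

Conflict graph:
  g — {h,p,s,x}
  h — {g,s,x}
  j — ∅
  p — {g}
  s — {g,h}
  x — {g,h}

N(g) = ["h", "p", "s", "x"]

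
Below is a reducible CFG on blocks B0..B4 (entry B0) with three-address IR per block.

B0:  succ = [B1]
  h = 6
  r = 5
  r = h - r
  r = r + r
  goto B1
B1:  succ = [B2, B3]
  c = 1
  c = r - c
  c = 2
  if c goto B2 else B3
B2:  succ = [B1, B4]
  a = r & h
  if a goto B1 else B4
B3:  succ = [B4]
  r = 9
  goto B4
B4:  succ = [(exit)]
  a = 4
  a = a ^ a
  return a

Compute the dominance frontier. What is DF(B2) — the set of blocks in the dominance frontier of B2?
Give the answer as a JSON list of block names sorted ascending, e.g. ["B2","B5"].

Answer: ["B1", "B4"]

Analysis:
idom tree: B1←B0 B2←B1 B3←B1 B4←B1
Join-block Dom:
  B1: preds {B0,B2}: {B0} ∩ {B0,B1,B2} = {B0}; idom=B0
  B4: preds {B2,B3}: {B0,B1,B2} ∩ {B0,B1,B3} = {B0,B1}; idom=B1

DF derivation:
  join B1 pred B0: · stop@B0
  join B1 pred B2: B2→B1 stop@B0
  join B4 pred B2: B2 stop@B1
  join B4 pred B3: B3 stop@B1
  DF(B0)=∅
  DF(B1)={B1}
  DF(B2)={B1,B4}
  DF(B3)={B4}
  DF(B4)=∅

DF(B2) = ["B1", "B4"]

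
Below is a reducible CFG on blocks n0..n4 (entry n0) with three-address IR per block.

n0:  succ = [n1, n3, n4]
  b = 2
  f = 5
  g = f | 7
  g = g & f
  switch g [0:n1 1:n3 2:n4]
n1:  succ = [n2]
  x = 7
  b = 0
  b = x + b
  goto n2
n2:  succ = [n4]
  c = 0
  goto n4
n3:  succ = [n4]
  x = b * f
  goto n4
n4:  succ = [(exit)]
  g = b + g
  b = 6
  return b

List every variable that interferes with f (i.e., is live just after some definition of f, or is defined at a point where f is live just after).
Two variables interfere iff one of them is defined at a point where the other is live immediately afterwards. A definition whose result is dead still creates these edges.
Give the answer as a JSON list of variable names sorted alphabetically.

Answer: ["b", "g"]

Derivation:
def/use:
  n0: {b,f,g} / ∅
  n1: {b,x} / ∅
  n2: {c} / ∅
  n3: {x} / {b,f}
  n4: {b,g} / {b,g}

Backward fixpoint:
  live n0: ∅→{b,f,g}
  live n1: {g}→{b,g}
  live n2: {b,g}→{b,g}
  live n3: {b,f,g}→{b,g}
  live n4: {b,g}→∅

Interfere edges:
  b: {c,f,g,x}
  c: {b,g}
  f: {b,g}
  g: {b,c,f,x}
  x: {b,g}

N(f) = ["b", "g"]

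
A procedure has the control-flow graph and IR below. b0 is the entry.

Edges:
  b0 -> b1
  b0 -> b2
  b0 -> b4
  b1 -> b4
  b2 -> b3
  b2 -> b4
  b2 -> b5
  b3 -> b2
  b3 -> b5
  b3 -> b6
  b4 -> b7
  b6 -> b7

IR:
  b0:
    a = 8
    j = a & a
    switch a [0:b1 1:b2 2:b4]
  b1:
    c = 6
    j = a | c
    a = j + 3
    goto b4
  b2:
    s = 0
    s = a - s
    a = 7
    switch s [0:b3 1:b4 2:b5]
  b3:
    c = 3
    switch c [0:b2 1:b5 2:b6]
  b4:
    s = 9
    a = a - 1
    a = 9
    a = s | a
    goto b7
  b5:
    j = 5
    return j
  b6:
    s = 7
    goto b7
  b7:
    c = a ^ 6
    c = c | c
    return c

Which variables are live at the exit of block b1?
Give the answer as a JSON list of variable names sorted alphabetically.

Answer: ["a"]

Analysis:
Per-block:
  b0: {a,j} / ∅
  b1: {a,c,j} / {a}
  b2: {a,s} / {a}
  b3: {c} / ∅
  b4: {a,s} / {a}
  b5: {j} / ∅
  b6: {s} / ∅
  b7: {c} / {a}

Live sets:
  b0: in=∅ out={a}
  b1: in={a} out={a}
  b2: in={a} out={a}
  b3: in={a} out={a}
  b4: in={a} out={a}
  b5: in=∅ out=∅
  b6: in={a} out={a}
  b7: in={a} out=∅

live-out(b1) = ["a"]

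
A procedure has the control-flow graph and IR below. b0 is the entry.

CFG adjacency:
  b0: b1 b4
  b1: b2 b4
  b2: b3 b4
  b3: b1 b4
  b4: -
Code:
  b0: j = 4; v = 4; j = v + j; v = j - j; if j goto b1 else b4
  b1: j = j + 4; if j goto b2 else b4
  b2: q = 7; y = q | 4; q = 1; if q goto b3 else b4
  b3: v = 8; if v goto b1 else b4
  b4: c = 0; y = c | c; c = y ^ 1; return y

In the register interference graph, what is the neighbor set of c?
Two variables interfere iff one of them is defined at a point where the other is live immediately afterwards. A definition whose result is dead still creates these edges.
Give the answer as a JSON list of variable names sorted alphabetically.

Answer: ["y"]

Working:
def/use:
  b0: def={j,v} ue=∅
  b1: def={j} ue={j}
  b2: def={q,y} ue=∅
  b3: def={v} ue=∅
  b4: def={c,y} ue=∅

Liveness:
  b0: in=∅ out={j}
  b1: in={j} out={j}
  b2: in={j} out={j}
  b3: in={j} out={j}
  b4: in=∅ out=∅

Interfere edges:
  c — {y}
  j — {q,v,y}
  q — {j}
  v — {j}
  y — {c,j}

N(c) = ["y"]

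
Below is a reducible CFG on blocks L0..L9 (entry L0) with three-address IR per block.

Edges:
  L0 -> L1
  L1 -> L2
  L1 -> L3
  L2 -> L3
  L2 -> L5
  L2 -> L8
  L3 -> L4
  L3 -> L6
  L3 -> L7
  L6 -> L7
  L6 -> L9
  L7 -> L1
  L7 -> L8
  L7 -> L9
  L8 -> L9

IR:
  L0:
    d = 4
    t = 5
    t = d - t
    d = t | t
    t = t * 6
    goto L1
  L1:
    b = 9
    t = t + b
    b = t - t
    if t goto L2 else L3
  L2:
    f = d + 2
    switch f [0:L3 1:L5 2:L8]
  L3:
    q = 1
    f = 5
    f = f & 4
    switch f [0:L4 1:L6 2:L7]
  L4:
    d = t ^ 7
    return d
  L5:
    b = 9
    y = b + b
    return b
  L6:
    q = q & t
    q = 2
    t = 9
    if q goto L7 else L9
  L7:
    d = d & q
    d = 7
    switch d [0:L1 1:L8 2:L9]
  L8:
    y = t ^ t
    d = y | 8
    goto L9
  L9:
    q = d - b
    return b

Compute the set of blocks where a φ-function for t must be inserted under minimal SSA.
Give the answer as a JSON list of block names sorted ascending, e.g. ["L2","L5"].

Answer: ["L1", "L7", "L8", "L9"]

Derivation:
idom tree: L1←L0 L2←L1 L3←L1 L4←L3 L5←L2 L6←L3 L7←L3 L8←L1 L9←L1
Dom at joins:
  L1: preds {L0,L7}: {L0} ∩ {L0,L1,L3,L7} = {L0}; idom=L0
  L3: preds {L1,L2}: {L0,L1} ∩ {L0,L1,L2} = {L0,L1}; idom=L1
  L7: preds {L3,L6}: {L0,L1,L3} ∩ {L0,L1,L3,L6} = {L0,L1,L3}; idom=L3
  L8: preds {L2,L7}: {L0,L1,L2} ∩ {L0,L1,L3,L7} = {L0,L1}; idom=L1
  L9: preds {L6,L7,L8}: {L0,L1,L3,L6} ∩ {L0,L1,L3,L7} ∩ {L0,L1,L8} = {L0,L1}; idom=L1

DF derivation:
  join L1 pred L0: · stop@L0
  join L1 pred L7: L7→L3→L1 stop@L0
  join L3 pred L1: · stop@L1
  join L3 pred L2: L2 stop@L1
  join L7 pred L3: · stop@L3
  join L7 pred L6: L6 stop@L3
  join L8 pred L2: L2 stop@L1
  join L8 pred L7: L7→L3 stop@L1
  join L9 pred L6: L6→L3 stop@L1
  join L9 pred L7: L7→L3 stop@L1
  join L9 pred L8: L8 stop@L1
  L0 → ∅
  L1 → {L1}
  L2 → {L3,L8}
  L3 → {L1,L8,L9}
  L4 → ∅
  L5 → ∅
  L6 → {L7,L9}
  L7 → {L1,L8,L9}
  L8 → {L9}
  L9 → ∅

φ for t: defs {L0,L1,L6}
  DF⁺ = {L1,L7,L8,L9}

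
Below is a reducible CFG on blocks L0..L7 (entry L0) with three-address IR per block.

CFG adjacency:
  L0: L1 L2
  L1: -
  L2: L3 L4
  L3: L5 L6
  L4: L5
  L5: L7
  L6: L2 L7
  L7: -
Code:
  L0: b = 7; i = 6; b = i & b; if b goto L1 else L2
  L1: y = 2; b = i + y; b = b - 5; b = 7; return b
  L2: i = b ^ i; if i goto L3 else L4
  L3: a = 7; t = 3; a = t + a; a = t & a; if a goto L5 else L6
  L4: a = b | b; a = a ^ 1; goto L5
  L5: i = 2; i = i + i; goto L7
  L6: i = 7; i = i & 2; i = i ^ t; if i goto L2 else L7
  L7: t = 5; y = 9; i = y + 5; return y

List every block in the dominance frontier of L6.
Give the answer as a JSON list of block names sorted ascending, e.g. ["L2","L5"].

idom tree: L1←L0 L2←L0 L3←L2 L4←L2 L5←L2 L6←L3 L7←L2
Join-block Dom:
  L2: preds {L0,L6}: {L0} ∩ {L0,L2,L3,L6} = {L0}; idom=L0
  L5: preds {L3,L4}: {L0,L2,L3} ∩ {L0,L2,L4} = {L0,L2}; idom=L2
  L7: preds {L5,L6}: {L0,L2,L5} ∩ {L0,L2,L3,L6} = {L0,L2}; idom=L2

DF walk-up:
  L2←L0: walk · to L0
  L2←L6: walk L6→L3→L2 to L0
  L5←L3: walk L3 to L2
  L5←L4: walk L4 to L2
  L7←L5: walk L5 to L2
  L7←L6: walk L6→L3 to L2
  DF(L0)=∅
  DF(L1)=∅
  DF(L2)={L2}
  DF(L3)={L2,L5,L7}
  DF(L4)={L5}
  DF(L5)={L7}
  DF(L6)={L2,L7}
  DF(L7)=∅

DF(L6) = ["L2", "L7"]

Answer: ["L2", "L7"]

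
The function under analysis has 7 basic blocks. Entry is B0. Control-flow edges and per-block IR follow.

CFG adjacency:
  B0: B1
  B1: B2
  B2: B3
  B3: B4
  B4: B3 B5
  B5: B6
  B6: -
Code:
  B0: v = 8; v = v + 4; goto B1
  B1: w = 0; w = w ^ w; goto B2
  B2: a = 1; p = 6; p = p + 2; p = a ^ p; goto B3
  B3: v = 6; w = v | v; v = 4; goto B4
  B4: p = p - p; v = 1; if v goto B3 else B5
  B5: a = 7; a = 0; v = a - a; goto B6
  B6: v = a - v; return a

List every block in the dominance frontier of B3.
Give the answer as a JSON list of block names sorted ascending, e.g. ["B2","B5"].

idom tree: B1←B0 B2←B1 B3←B2 B4←B3 B5←B4 B6←B5
Dom∩ at merges:
  B3: preds {B2,B4}: {B0,B1,B2} ∩ {B0,B1,B2,B3,B4} = {B0,B1,B2}; idom=B2

DF derivation:
  B3←B2: walk · to B2
  B3←B4: walk B4→B3 to B2
  DF(B0)=∅
  DF(B1)=∅
  DF(B2)=∅
  DF(B3)={B3}
  DF(B4)={B3}
  DF(B5)=∅
  DF(B6)=∅

DF(B3) = ["B3"]

Answer: ["B3"]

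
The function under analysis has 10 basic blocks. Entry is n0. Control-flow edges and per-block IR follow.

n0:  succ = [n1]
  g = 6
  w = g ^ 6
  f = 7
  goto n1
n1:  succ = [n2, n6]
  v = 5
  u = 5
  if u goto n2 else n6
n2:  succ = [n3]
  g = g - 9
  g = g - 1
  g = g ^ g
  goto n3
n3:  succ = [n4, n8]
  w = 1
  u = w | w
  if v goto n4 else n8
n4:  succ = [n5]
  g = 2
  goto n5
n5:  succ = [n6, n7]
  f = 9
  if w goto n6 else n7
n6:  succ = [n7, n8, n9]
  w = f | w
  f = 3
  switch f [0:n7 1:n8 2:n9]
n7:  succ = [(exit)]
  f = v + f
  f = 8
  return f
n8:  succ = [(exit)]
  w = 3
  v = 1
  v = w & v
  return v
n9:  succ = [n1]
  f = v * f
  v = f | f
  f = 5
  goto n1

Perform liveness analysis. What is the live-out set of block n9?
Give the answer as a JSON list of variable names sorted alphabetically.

Answer: ["f", "g", "w"]

Working:
Block summaries:
  n0: {f,g,w} / ∅
  n1: {u,v} / ∅
  n2: {g} / {g}
  n3: {u,w} / {v}
  n4: {g} / ∅
  n5: {f} / {w}
  n6: {f,w} / {f,w}
  n7: {f} / {f,v}
  n8: {v,w} / ∅
  n9: {f,v} / {f,v}

Live sets:
  n0 li=∅ lo={f,g,w}
  n1 li={f,g,w} lo={f,g,v,w}
  n2 li={g,v} lo={v}
  n3 li={v} lo={v,w}
  n4 li={v,w} lo={g,v,w}
  n5 li={g,v,w} lo={f,g,v,w}
  n6 li={f,g,v,w} lo={f,g,v,w}
  n7 li={f,v} lo=∅
  n8 li=∅ lo=∅
  n9 li={f,g,v,w} lo={f,g,w}

live-out(n9) = ["f", "g", "w"]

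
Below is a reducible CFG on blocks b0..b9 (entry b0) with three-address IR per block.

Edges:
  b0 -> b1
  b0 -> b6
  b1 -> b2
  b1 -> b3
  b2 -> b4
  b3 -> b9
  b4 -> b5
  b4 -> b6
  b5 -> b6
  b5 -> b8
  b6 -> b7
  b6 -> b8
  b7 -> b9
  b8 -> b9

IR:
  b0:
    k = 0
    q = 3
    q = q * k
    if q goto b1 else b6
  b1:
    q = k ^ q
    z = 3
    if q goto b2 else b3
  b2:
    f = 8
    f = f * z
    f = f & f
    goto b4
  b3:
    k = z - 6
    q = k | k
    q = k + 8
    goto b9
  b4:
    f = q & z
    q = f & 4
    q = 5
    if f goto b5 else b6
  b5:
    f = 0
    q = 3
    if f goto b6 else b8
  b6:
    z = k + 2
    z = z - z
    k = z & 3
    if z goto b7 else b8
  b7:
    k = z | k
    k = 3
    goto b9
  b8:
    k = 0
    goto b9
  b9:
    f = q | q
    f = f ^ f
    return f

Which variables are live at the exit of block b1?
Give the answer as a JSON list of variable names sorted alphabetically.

Per-block:
  b0 def {k,q} use ∅
  b1 def {q,z} use {k,q}
  b2 def {f} use {z}
  b3 def {k,q} use {z}
  b4 def {f,q} use {q,z}
  b5 def {f,q} use ∅
  b6 def {k,z} use {k}
  b7 def {k} use {k,z}
  b8 def {k} use ∅
  b9 def {f} use {q}

Liveness:
  b0 li=∅ lo={k,q}
  b1 li={k,q} lo={k,q,z}
  b2 li={k,q,z} lo={k,q,z}
  b3 li={z} lo={q}
  b4 li={k,q,z} lo={k,q}
  b5 li={k} lo={k,q}
  b6 li={k,q} lo={k,q,z}
  b7 li={k,q,z} lo={q}
  b8 li={q} lo={q}
  b9 li={q} lo=∅

live-out(b1) = ["k", "q", "z"]

Answer: ["k", "q", "z"]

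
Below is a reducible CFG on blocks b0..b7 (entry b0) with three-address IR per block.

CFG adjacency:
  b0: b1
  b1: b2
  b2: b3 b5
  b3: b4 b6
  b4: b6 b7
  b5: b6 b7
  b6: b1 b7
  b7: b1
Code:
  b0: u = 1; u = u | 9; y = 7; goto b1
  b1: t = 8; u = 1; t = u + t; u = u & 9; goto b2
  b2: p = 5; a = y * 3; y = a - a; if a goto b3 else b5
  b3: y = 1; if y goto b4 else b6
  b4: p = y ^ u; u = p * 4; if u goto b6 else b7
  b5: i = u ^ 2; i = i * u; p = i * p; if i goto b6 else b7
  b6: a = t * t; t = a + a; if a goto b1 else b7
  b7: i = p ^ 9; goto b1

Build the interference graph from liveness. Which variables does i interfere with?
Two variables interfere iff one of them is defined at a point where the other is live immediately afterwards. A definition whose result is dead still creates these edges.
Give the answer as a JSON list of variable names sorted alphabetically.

Answer: ["p", "t", "u", "y"]

Working:
Block summaries:
  b0 def {u,y} use ∅
  b1 def {t,u} use ∅
  b2 def {a,p,y} use {y}
  b3 def {y} use ∅
  b4 def {p,u} use {u,y}
  b5 def {i,p} use {p,u}
  b6 def {a,t} use {t}
  b7 def {i} use {p}

Backward fixpoint:
  b0: in=∅ out={y}
  b1: in={y} out={t,u,y}
  b2: in={t,u,y} out={p,t,u,y}
  b3: in={p,t,u} out={p,t,u,y}
  b4: in={t,u,y} out={p,t,y}
  b5: in={p,t,u,y} out={p,t,y}
  b6: in={p,t,y} out={p,y}
  b7: in={p,y} out={y}

Conflict graph:
  a: {p,t,u,y}
  i: {p,t,u,y}
  p: {a,i,t,u,y}
  t: {a,i,p,u,y}
  u: {a,i,p,t,y}
  y: {a,i,p,t,u}

N(i) = ["p", "t", "u", "y"]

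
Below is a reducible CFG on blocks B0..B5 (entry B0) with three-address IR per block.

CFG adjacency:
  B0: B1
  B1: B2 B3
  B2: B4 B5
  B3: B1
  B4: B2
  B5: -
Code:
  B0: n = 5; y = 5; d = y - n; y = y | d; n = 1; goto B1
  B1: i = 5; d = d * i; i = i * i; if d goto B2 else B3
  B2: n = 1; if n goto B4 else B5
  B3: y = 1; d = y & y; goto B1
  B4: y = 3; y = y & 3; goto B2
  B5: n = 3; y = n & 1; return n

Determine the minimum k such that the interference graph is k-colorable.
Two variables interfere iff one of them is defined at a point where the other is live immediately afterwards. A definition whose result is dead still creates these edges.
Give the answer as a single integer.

Answer: 3

Working:
def/use:
  B0: def={d,n,y} ue=∅
  B1: def={d,i} ue={d}
  B2: def={n} ue=∅
  B3: def={d,y} ue=∅
  B4: def={y} ue=∅
  B5: def={n,y} ue=∅

Backward fixpoint:
  B0: in=∅ out={d}
  B1: in={d} out=∅
  B2: in=∅ out=∅
  B3: in=∅ out={d}
  B4: in=∅ out=∅
  B5: in=∅ out=∅

Conflict graph:
  d↔{i,n,y}
  i↔{d}
  n↔{d,y}
  y↔{d,n}

Chromatic number:
  clique {d,n,y} ⇒ need ≥ 3
  assign d→r0 i→r1 n→r1 y→r2 — no edge inside a register ⇒ χ ≤ 3
  χ = 3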